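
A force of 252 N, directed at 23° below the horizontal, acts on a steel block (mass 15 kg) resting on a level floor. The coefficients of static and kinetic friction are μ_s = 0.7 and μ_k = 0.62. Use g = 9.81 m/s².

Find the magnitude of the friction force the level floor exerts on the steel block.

N = m g + P sin α = 147.2 + 252×sin 23° = 245.6 N.
For equilibrium, f = P cos α = 252×cos 23° = 232 N.
The static-friction limit is μ_s N = 171.9 N.
232 > 171.9 N → the steel block slides; f = μ_k N = 0.62×245.6 = 152 N.

f ≈ 152 N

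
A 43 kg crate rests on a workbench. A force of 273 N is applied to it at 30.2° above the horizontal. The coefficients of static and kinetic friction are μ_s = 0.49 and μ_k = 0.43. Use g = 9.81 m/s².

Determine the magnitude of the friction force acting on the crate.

f ≈ 122 N

Vertical equilibrium gives N = m g − P sin α = 284.5 N.
The horizontal driving force is P cos α = 235.9 N, so equilibrium needs friction f = 235.9 N.
The static-friction limit is μ_s N = 139.4 N.
235.9 > 139.4 N → the crate slides; f = μ_k N = 0.43×284.5 = 122 N.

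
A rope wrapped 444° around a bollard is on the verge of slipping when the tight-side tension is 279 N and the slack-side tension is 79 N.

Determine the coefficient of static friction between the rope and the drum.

T₂/T₁ = e^{μβ} → μ = ln(T₂/T₁)/β.
β = 444° = 7.749 rad.
μ = ln(279/79)/7.749 = ln(3.532)/7.749 = 0.163.

μ ≈ 0.163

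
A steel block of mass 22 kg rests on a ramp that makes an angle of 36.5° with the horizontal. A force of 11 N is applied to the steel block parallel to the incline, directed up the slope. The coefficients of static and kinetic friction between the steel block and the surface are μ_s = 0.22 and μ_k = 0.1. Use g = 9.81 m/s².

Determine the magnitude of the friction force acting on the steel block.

Normal force: N = m g cos θ = 22 × 9.81 × cos 36.5° = 173.5 N.
For equilibrium along the incline the friction force must supply f = m g sin θ − P = 128.4 − 11 = 117.4 N (positive meaning up-slope).
Maximum static friction available: μ_s N = 0.22 × 173.5 = 38.17 N.
Since |117.4| > 38.17 N, static friction cannot hold it; the steel block slides down the incline and kinetic friction applies: f = μ_k N = 0.1 × 173.5 = 17.3 N.

f ≈ 17.3 N (up the incline)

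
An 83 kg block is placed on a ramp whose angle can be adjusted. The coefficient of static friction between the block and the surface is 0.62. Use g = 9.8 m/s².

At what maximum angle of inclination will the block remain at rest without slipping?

At the slip threshold, m g sin θ = μ_s · m g cos θ, so tan θ = μ_s.
θ_max = arctan(0.62) = 31.8°.

θ_max ≈ 31.8°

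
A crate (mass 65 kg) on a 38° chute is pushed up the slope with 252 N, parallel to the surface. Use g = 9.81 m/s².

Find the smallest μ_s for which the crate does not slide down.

N = m g cos θ = 502.5 N.
Friction must make up the shortfall along the incline: f = m g sin θ − P = 392.6 − 252 = 140.6 N.
At the threshold f = μ_s N, so μ_s,min = 140.6/502.5 = 0.28.

μ_s,min ≈ 0.28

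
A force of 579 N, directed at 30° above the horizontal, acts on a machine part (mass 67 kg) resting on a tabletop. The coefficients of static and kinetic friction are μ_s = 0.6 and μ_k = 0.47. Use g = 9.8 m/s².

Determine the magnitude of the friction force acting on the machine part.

f ≈ 173 N

The vertical component of P reduces the normal force: N = m g − P sin α = 656.6 − 289.5 = 367.1 N.
The horizontal driving force is P cos α = 501.4 N, so equilibrium needs friction f = 501.4 N.
The static-friction limit is μ_s N = 220.3 N.
The required friction exceeds μ_s N, so the machine part moves and f = μ_k N = 173 N.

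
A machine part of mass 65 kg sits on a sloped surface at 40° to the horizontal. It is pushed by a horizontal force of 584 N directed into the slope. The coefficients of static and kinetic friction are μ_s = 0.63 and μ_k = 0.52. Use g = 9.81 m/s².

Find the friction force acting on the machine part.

Resolve perpendicular to the incline: N = m g cos θ + P sin θ = 65×9.81×cos 40° + 584×sin 40° = 863.9 N.
Parallel to the incline: P cos θ − m g sin θ = 447.4 − 409.9 = 37.5 N; the friction needed to balance this is 37.5 N acting down the slope.
The limit of static friction is μ_s N = 544.2 N.
|f_req| = 37.5 ≤ 544.2 N → the machine part is in equilibrium; friction equals the required value.

f ≈ 37.5 N (down the incline)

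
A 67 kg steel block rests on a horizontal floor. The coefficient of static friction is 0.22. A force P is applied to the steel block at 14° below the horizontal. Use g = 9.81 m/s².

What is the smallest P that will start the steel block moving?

P ≈ 158 N

N = m g + P sin α (the push presses the steel block into the horizontal floor).
At impending slip, P cos α = μ_s N = μ_s (m g + P sin α).
Solving: P (cos α − μ_s sin α) = μ_s m g → P = 0.22×657/(cos 14° − 0.22 sin 14°) = 145/0.9171 = 158 N.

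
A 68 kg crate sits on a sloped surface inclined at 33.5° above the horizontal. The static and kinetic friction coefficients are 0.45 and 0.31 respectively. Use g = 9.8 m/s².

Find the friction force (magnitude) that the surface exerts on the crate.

Normal force: N = m g cos θ = 68 × 9.8 × cos 33.5° = 555.7 N.
Along the slope the weight component is m g sin θ = 367.8 N; friction must supply exactly this, acting up-slope.
The static-friction ceiling is μ_s N = 0.45 × 555.7 = 250.1 N.
Since |367.8| > 250.1 N, static friction cannot hold it; the crate slides down the incline and kinetic friction applies: f = μ_k N = 0.31 × 555.7 = 172 N.

f ≈ 172 N (up the incline)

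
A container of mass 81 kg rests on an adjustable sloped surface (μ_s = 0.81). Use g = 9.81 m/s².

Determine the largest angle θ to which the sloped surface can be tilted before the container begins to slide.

At the slip threshold, m g sin θ = μ_s · m g cos θ, so tan θ = μ_s.
θ_max = arctan(0.81) = 39°.

θ_max ≈ 39°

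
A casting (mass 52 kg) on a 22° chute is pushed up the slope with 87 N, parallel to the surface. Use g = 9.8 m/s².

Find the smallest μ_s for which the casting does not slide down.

N = m g cos θ = 472.5 N.
Friction must make up the shortfall along the incline: f = m g sin θ − P = 190.9 − 87 = 103.9 N.
At the threshold f = μ_s N, so μ_s,min = 103.9/472.5 = 0.22.

μ_s,min ≈ 0.22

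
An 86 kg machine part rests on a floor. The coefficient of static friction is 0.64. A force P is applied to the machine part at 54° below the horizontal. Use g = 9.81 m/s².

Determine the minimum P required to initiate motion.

N = m g + P sin α (the push presses the machine part into the floor).
At impending slip, P cos α = μ_s N = μ_s (m g + P sin α).
Solving: P (cos α − μ_s sin α) = μ_s m g → P = 0.64×844/(cos 54° − 0.64 sin 54°) = 540/0.07001 = 7710 N.

P ≈ 7710 N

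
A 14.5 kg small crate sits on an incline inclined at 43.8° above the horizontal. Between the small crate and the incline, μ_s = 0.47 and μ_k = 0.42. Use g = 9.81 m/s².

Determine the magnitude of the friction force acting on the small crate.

f ≈ 43.1 N (up the incline)

Normal force: N = m g cos θ = 14.5 × 9.81 × cos 43.8° = 102.7 N.
For equilibrium along the incline, friction must balance the weight component: f = m g sin θ = 98.45 N up the slope.
Maximum static friction available: μ_s N = 0.47 × 102.7 = 48.25 N.
|98.45| exceeds 48.25 N, so the small crate slips down-slope; friction is kinetic, f = μ_k N = 0.42×102.7 = 43.1 N.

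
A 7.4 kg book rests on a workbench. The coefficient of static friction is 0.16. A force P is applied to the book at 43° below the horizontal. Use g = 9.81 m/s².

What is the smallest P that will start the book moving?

N = m g + P sin α (the push presses the book into the workbench).
At impending slip, P cos α = μ_s N = μ_s (m g + P sin α).
Solving: P (cos α − μ_s sin α) = μ_s m g → P = 0.16×72.6/(cos 43° − 0.16 sin 43°) = 11.6/0.6222 = 18.7 N.

P ≈ 18.7 N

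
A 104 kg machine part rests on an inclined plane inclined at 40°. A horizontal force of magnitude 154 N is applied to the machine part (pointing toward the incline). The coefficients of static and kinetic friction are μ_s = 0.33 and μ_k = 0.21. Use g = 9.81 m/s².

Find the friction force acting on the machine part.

Normal direction: N = m g cos θ + P sin θ = 880.5 N.
Along the incline, the net driving force (taking up-slope positive) is P cos θ − m g sin θ = 118 − 655.8 = -537.8 N, so equilibrium requires friction f = 537.8 N (up-slope).
Maximum static friction: μ_s N = 0.33 × 880.5 = 290.6 N.
The required 537.8 N exceeds the static limit, so the machine part slides down-slope and f = μ_k N = 0.21×880.5 = 185 N.

f ≈ 185 N (up the incline)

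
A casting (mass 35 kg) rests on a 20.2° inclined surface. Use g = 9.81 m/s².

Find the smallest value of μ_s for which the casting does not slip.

At the slip threshold m g sin θ = μ_s m g cos θ, so μ_s,min = tan θ.
μ_s,min = tan 20.2° = 0.368.

μ_s,min ≈ 0.368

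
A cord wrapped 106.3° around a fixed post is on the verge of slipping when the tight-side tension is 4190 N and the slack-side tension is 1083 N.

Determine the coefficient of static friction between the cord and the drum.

μ ≈ 0.729

T₂/T₁ = e^{μβ} → μ = ln(T₂/T₁)/β.
β = 106.3° = 1.855 rad.
μ = ln(4190/1083)/1.855 = ln(3.869)/1.855 = 0.729.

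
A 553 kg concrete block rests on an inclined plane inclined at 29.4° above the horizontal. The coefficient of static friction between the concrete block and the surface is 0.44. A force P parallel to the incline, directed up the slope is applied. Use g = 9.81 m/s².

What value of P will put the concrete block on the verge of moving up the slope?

P ≈ 4740 N

At impending motion up the slope, friction acts down-slope at its limit: f = μ_s N.
P is parallel to the surface, so N = m g cos θ = 4730 N.
Along the incline: P = m g sin θ + μ_s N = 2660 + 0.44×4730 = 4740 N.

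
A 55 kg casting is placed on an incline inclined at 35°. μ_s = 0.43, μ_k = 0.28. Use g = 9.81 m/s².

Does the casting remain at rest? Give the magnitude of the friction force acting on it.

N = m g cos θ = 442 N.
Down-slope weight component: m g sin θ = 309 N.
μ_s N = 190 N.
309 > 190 N, so it slides; kinetic friction f = μ_k N = 0.28×442 = 124 N.

f ≈ 124 N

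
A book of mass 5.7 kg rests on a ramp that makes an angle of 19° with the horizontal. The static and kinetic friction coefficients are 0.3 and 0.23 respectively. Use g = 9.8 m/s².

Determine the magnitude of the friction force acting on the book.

Perpendicular to the surface, N = m g cos θ = 5.7·9.8·cos 19° = 52.82 N.
For equilibrium along the incline, friction must balance the weight component: f = m g sin θ = 18.19 N up the slope.
Static friction can supply at most μ_s N = 15.85 N.
|18.19| exceeds 15.85 N, so the book slips down-slope; friction is kinetic, f = μ_k N = 0.23×52.82 = 12.1 N.

f ≈ 12.1 N (up the incline)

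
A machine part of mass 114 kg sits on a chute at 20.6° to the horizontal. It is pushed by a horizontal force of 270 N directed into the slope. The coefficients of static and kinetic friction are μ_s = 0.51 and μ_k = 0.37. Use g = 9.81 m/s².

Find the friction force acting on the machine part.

f ≈ 141 N (up the incline)

Normal direction: N = m g cos θ + P sin θ = 1142 N.
Along the incline, the net driving force (taking up-slope positive) is P cos θ − m g sin θ = 252.7 − 393.5 = -140.7 N, so equilibrium requires friction f = 140.7 N (up-slope).
The limit of static friction is μ_s N = 582.3 N.
|f_req| = 140.7 ≤ 582.3 N → the machine part is in equilibrium; friction equals the required value.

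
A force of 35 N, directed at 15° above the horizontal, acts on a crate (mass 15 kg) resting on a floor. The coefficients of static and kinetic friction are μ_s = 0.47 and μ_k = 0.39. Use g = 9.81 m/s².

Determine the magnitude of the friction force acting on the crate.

N = m g − P sin α = 147.2 − 35×sin 15° = 138.1 N.
For equilibrium, f = P cos α = 35×cos 15° = 33.81 N.
The static-friction limit is μ_s N = 64.9 N.
Since 33.81 N does not exceed the limit, the crate stays at rest and f = 33.8 N.

f ≈ 33.8 N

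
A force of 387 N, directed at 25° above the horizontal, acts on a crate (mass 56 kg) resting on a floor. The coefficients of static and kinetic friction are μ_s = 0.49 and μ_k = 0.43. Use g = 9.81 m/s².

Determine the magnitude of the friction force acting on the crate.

f ≈ 166 N

N = m g − P sin α = 549.4 − 387×sin 25° = 385.8 N.
The horizontal driving force is P cos α = 350.7 N, so equilibrium needs friction f = 350.7 N.
The static-friction limit is μ_s N = 189 N.
The required friction exceeds μ_s N, so the crate moves and f = μ_k N = 166 N.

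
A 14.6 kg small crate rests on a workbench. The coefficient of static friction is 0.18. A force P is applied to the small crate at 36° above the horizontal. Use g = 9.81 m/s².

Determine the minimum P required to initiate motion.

P ≈ 28.2 N

N = m g − P sin α (the pull lifts the small crate).
At impending slip, P cos α = μ_s N = μ_s (m g − P sin α).
Solving: P (cos α + μ_s sin α) = μ_s m g → P = 0.18×143/(cos 36° + 0.18 sin 36°) = 25.8/0.9148 = 28.2 N.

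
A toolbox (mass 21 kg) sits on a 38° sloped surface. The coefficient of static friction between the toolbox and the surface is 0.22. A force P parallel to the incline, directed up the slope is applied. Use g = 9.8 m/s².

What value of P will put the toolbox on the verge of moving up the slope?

P ≈ 162 N

At impending motion up the slope, friction acts down-slope at its limit: f = μ_s N.
P is parallel to the surface, so N = m g cos θ = 162 N.
Along the incline: P = m g sin θ + μ_s N = 127 + 0.22×162 = 162 N.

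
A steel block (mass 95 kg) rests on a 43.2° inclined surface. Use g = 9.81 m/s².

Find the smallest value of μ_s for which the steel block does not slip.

At the slip threshold m g sin θ = μ_s m g cos θ, so μ_s,min = tan θ.
μ_s,min = tan 43.2° = 0.939.

μ_s,min ≈ 0.939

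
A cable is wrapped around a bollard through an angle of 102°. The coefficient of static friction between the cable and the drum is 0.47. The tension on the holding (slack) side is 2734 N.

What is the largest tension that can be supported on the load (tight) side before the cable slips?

T_max ≈ 6310 N

At impending slip the capstan equation gives T₂/T₁ = e^{μβ} with β in radians.
β = 102° × π/180 = 1.78 rad.
e^{μβ} = e^{0.47×1.78} = 2.309.
T₂ = T₁ · e^{μβ} = 2734 × 2.309 = 6310 N.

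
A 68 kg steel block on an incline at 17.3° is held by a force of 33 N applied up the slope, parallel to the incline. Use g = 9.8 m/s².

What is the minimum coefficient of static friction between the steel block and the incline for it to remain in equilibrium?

N = m g cos θ = 636.3 N.
Friction must make up the shortfall along the incline: f = m g sin θ − P = 198.2 − 33 = 165.2 N.
At the threshold f = μ_s N, so μ_s,min = 165.2/636.3 = 0.26.

μ_s,min ≈ 0.26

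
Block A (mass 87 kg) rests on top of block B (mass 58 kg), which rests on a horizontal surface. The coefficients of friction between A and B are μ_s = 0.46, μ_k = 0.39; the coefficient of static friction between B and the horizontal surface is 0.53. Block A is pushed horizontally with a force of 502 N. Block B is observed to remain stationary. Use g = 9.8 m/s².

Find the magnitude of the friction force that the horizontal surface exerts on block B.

f ≈ 333 N

Normal force at the A–B interface: N₁ = m_A g = 852.6 N.
So the A–B interface can sustain at most μ_s N₁ = 392.2 N of static friction.
P = 502 N exceeds that limit, so A slips over B and the interface friction becomes kinetic: f₁ = μ_k N₁ = 0.39×852.6 = 333 N.
B experiences an equal 333 N forward from A (third law). B is in equilibrium, so the floor supplies f₂ = 333 N of static friction (limit μ_s(m_A+m_B)g = 753.1 N, not exceeded).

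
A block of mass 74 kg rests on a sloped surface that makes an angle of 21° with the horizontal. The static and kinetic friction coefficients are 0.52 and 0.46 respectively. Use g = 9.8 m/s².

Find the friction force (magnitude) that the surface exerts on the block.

Normal force: N = m g cos θ = 74 × 9.8 × cos 21° = 677 N.
For equilibrium along the incline, friction must balance the weight component: f = m g sin θ = 259.9 N up the slope.
Static friction can supply at most μ_s N = 352.1 N.
Since |259.9| ≤ 352.1 N, no slip — friction simply equals what equilibrium demands.

f ≈ 260 N (up the incline)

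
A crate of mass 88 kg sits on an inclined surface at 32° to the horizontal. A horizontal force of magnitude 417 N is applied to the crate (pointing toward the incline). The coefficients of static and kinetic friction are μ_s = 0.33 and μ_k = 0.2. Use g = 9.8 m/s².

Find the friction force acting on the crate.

Normal direction: N = m g cos θ + P sin θ = 952.3 N.
Parallel to the incline: P cos θ − m g sin θ = 353.6 − 457 = -103.4 N; the friction needed to balance this is 103.4 N acting up the slope.
The limit of static friction is μ_s N = 314.3 N.
|f_req| = 103.4 ≤ 314.3 N → the crate is in equilibrium; friction equals the required value.

f ≈ 103 N (up the incline)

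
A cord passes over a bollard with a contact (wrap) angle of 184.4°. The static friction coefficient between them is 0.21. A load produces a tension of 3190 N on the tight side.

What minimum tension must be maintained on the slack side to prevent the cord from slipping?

Capstan equation at impending slip: T_tight/T_slack = e^{μβ}.
β = 184.4° = 3.218 rad; e^{μβ} = e^{0.21×3.218} = 1.966.
T_slack = T_tight / e^{μβ} = 3190 / 1.966 = 1620 N.

T_min ≈ 1620 N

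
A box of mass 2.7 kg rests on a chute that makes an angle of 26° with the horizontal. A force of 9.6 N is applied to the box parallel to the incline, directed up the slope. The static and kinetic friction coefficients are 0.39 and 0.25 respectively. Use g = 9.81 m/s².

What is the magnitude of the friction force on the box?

f ≈ 2.01 N (up the incline)

Perpendicular to the surface, N = m g cos θ = 2.7·9.81·cos 26° = 23.81 N.
Parallel to the incline, ΣF = 0 gives f = m g sin θ − P = 11.61 − 9.6 = 2.011 N (up-slope positive).
Static friction can supply at most μ_s N = 9.284 N.
Since |2.011| ≤ 9.284 N, the box remains in static equilibrium and friction takes exactly the required value.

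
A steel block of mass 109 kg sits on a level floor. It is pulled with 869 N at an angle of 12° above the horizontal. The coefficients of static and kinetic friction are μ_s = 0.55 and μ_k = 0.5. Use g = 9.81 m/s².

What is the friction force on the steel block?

f ≈ 444 N

Vertical equilibrium gives N = m g − P sin α = 888.6 N.
For equilibrium, f = P cos α = 869×cos 12° = 850 N.
μ_s N = 0.55 × 888.6 = 488.7 N.
The required friction exceeds μ_s N, so the steel block moves and f = μ_k N = 444 N.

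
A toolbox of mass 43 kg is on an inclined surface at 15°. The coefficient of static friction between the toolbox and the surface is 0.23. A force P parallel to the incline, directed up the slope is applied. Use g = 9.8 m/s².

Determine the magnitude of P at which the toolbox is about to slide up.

At impending motion up the slope, friction acts down-slope at its limit: f = μ_s N.
P is parallel to the surface, so N = m g cos θ = 407 N.
Along the incline: P = m g sin θ + μ_s N = 109 + 0.23×407 = 203 N.

P ≈ 203 N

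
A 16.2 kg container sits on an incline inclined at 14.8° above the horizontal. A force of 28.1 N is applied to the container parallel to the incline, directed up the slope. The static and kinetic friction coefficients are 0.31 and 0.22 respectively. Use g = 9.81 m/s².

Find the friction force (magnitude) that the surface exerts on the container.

f ≈ 12.5 N (up the incline)

Normal force: N = m g cos θ = 16.2 × 9.81 × cos 14.8° = 153.6 N.
The friction needed for equilibrium is m g sin θ − P = 40.6 − 28.1 = 12.5 N, measured positive up-slope.
The static-friction ceiling is μ_s N = 0.31 × 153.6 = 47.63 N.
Since |12.5| ≤ 47.63 N, static friction is sufficient; f equals the required value, not μ_s N.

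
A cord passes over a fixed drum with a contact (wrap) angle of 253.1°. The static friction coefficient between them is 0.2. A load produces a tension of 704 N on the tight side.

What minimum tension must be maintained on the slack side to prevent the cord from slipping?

Capstan equation at impending slip: T_tight/T_slack = e^{μβ}.
β = 253.1° = 4.417 rad; e^{μβ} = e^{0.2×4.417} = 2.419.
T_slack = T_tight / e^{μβ} = 704 / 2.419 = 291 N.

T_min ≈ 291 N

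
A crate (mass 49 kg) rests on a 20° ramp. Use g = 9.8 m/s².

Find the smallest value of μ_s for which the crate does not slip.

At the slip threshold m g sin θ = μ_s m g cos θ, so μ_s,min = tan θ.
μ_s,min = tan 20° = 0.364.

μ_s,min ≈ 0.364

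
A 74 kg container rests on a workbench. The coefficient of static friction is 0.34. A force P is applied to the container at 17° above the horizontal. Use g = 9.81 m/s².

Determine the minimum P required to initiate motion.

P ≈ 234 N

N = m g − P sin α (the pull lifts the container).
At impending slip, P cos α = μ_s N = μ_s (m g − P sin α).
Solving: P (cos α + μ_s sin α) = μ_s m g → P = 0.34×726/(cos 17° + 0.34 sin 17°) = 247/1.056 = 234 N.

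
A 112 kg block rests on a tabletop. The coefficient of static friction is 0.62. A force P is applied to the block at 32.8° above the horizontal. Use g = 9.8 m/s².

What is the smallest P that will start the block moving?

P ≈ 578 N

N = m g − P sin α (the pull lifts the block).
At impending slip, P cos α = μ_s N = μ_s (m g − P sin α).
Solving: P (cos α + μ_s sin α) = μ_s m g → P = 0.62×1100/(cos 32.8° + 0.62 sin 32.8°) = 681/1.176 = 578 N.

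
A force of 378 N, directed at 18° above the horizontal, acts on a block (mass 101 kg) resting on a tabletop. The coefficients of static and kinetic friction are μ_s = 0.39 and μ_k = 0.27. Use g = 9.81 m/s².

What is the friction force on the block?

f ≈ 236 N

Vertical equilibrium gives N = m g − P sin α = 874 N.
For equilibrium, f = P cos α = 378×cos 18° = 359.5 N.
The static-friction limit is μ_s N = 340.9 N.
The required friction exceeds μ_s N, so the block moves and f = μ_k N = 236 N.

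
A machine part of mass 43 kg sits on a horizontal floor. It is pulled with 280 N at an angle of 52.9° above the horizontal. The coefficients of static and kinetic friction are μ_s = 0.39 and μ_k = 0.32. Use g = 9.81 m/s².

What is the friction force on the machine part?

Vertical equilibrium gives N = m g − P sin α = 198.5 N.
The horizontal driving force is P cos α = 168.9 N, so equilibrium needs friction f = 168.9 N.
μ_s N = 0.39 × 198.5 = 77.42 N.
168.9 > 77.42 N → the machine part slides; f = μ_k N = 0.32×198.5 = 63.5 N.

f ≈ 63.5 N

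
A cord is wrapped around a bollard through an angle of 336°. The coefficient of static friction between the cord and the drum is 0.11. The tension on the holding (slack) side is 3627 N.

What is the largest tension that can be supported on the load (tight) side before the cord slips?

At impending slip the capstan equation gives T₂/T₁ = e^{μβ} with β in radians.
β = 336° × π/180 = 5.864 rad.
e^{μβ} = e^{0.11×5.864} = 1.906.
T₂ = T₁ · e^{μβ} = 3627 × 1.906 = 6910 N.

T_max ≈ 6910 N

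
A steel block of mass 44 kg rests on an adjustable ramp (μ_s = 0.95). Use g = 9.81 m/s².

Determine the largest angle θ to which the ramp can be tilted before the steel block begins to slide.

At the slip threshold, m g sin θ = μ_s · m g cos θ, so tan θ = μ_s.
θ_max = arctan(0.95) = 43.5°.

θ_max ≈ 43.5°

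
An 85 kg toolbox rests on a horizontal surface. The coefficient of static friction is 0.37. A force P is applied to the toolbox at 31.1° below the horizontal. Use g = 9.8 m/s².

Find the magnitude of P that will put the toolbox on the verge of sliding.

N = m g + P sin α (the push presses the toolbox into the horizontal surface).
At impending slip, P cos α = μ_s N = μ_s (m g + P sin α).
Solving: P (cos α − μ_s sin α) = μ_s m g → P = 0.37×833/(cos 31.1° − 0.37 sin 31.1°) = 308/0.6651 = 463 N.

P ≈ 463 N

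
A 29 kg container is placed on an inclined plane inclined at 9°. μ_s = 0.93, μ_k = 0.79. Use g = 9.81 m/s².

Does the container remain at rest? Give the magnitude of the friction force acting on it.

N = m g cos θ = 281 N.
Down-slope weight component: m g sin θ = 44.5 N.
μ_s N = 261 N.
44.5 ≤ 261 N, so it stays put; friction = 44.5 N.

f ≈ 44.5 N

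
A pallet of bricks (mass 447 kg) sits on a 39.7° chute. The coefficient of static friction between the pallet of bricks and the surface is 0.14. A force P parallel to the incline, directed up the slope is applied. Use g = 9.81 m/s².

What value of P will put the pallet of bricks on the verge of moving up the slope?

P ≈ 3270 N

At impending motion up the slope, friction acts down-slope at its limit: f = μ_s N.
P is parallel to the surface, so N = m g cos θ = 3370 N.
Along the incline: P = m g sin θ + μ_s N = 2800 + 0.14×3370 = 3270 N.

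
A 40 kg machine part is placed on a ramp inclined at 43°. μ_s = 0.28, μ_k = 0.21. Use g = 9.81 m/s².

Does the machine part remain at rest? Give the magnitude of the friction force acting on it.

f ≈ 60.3 N

N = m g cos θ = 287 N.
Down-slope weight component: m g sin θ = 268 N.
μ_s N = 80.4 N.
268 > 80.4 N, so it slides; kinetic friction f = μ_k N = 0.21×287 = 60.3 N.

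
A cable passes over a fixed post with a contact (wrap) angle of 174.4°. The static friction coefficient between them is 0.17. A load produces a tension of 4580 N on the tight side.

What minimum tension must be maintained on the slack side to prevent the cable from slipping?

T_min ≈ 2730 N

Capstan equation at impending slip: T_tight/T_slack = e^{μβ}.
β = 174.4° = 3.044 rad; e^{μβ} = e^{0.17×3.044} = 1.678.
T_slack = T_tight / e^{μβ} = 4580 / 1.678 = 2730 N.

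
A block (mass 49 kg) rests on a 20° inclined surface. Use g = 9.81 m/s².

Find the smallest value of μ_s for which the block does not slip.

At the slip threshold m g sin θ = μ_s m g cos θ, so μ_s,min = tan θ.
μ_s,min = tan 20° = 0.364.

μ_s,min ≈ 0.364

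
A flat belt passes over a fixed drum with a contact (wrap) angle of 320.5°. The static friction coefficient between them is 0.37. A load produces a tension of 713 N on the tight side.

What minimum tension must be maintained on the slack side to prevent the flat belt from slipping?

T_min ≈ 90 N

Capstan equation at impending slip: T_tight/T_slack = e^{μβ}.
β = 320.5° = 5.594 rad; e^{μβ} = e^{0.37×5.594} = 7.922.
T_slack = T_tight / e^{μβ} = 713 / 7.922 = 90 N.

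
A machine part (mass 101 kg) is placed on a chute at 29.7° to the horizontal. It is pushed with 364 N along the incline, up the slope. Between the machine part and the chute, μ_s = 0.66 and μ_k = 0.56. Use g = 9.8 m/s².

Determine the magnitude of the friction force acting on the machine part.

Normal force: N = m g cos θ = 101 × 9.8 × cos 29.7° = 859.8 N.
Parallel to the incline, ΣF = 0 gives f = m g sin θ − P = 490.4 − 364 = 126.4 N (up-slope positive).
Static friction can supply at most μ_s N = 567.4 N.
Since |126.4| ≤ 567.4 N, the machine part remains in static equilibrium and friction takes exactly the required value.

f ≈ 126 N (up the incline)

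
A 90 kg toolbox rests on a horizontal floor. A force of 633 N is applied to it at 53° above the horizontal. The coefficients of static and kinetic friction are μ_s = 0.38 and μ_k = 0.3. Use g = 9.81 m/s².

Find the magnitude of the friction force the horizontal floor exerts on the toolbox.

f ≈ 113 N

N = m g − P sin α = 882.9 − 633×sin 53° = 377.4 N.
The horizontal driving force is P cos α = 380.9 N, so equilibrium needs friction f = 380.9 N.
The static-friction limit is μ_s N = 143.4 N.
380.9 > 143.4 N → the toolbox slides; f = μ_k N = 0.3×377.4 = 113 N.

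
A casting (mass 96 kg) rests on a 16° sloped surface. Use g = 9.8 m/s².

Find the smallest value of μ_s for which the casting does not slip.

μ_s,min ≈ 0.287

At the slip threshold m g sin θ = μ_s m g cos θ, so μ_s,min = tan θ.
μ_s,min = tan 16° = 0.287.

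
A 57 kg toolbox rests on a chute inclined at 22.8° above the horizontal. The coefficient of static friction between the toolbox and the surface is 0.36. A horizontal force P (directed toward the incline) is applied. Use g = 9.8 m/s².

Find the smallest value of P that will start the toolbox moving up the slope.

At impending motion up the slope, friction acts down-slope at its limit: f = μ_s N.
Perpendicular to the incline: N = m g cos θ + P sin θ.
Along the incline: P cos θ = m g sin θ + μ_s N = m g sin θ + μ_s (m g cos θ + P sin θ).
Solving, P (cos θ − μ_s sin θ) = m g (sin θ + μ_s cos θ), so P = 57×9.8×(sin 22.8° + 0.36 cos 22.8°)/(cos 22.8° − 0.36 sin 22.8°) = 559×0.7194/0.7824 = 514 N.

P ≈ 514 N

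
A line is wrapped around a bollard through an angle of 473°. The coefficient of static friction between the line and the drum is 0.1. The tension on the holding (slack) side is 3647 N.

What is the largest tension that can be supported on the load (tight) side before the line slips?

T_max ≈ 8330 N

At impending slip the capstan equation gives T₂/T₁ = e^{μβ} with β in radians.
β = 473° × π/180 = 8.255 rad.
e^{μβ} = e^{0.1×8.255} = 2.283.
T₂ = T₁ · e^{μβ} = 3647 × 2.283 = 8330 N.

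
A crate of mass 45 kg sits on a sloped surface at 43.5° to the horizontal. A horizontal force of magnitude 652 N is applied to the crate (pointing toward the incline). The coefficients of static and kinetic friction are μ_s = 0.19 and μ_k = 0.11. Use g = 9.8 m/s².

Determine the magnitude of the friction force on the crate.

Resolve perpendicular to the incline: N = m g cos θ + P sin θ = 45×9.8×cos 43.5° + 652×sin 43.5° = 768.7 N.
Along the incline, the net driving force (taking up-slope positive) is P cos θ − m g sin θ = 472.9 − 303.6 = 169.4 N, so equilibrium requires friction f = -169.4 N (down-slope).
The limit of static friction is μ_s N = 146.1 N.
The required 169.4 N exceeds the static limit, so the crate slides up-slope and f = μ_k N = 0.11×768.7 = 84.6 N.

f ≈ 84.6 N (down the incline)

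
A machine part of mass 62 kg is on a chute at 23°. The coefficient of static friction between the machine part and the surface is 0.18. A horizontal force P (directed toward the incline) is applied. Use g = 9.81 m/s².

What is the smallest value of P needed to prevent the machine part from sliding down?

P_min ≈ 138 N

The machine part tends to slide down (tan θ > μ_s), so at the point of impending slip friction acts up-slope at its limit: f = μ_s N.
Perpendicular to the incline: N = m g cos θ + P sin θ.
Along the incline: P cos θ + μ_s N = m g sin θ, i.e. P cos θ + μ_s (m g cos θ + P sin θ) = m g sin θ.
Solving, P (cos θ + μ_s sin θ) = m g (sin θ − μ_s cos θ), so P = 608×0.225/0.9908 = 138 N.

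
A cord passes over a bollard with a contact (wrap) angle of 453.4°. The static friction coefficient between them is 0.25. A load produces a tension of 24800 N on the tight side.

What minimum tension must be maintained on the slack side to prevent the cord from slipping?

Capstan equation at impending slip: T_tight/T_slack = e^{μβ}.
β = 453.4° = 7.913 rad; e^{μβ} = e^{0.25×7.913} = 7.231.
T_slack = T_tight / e^{μβ} = 24800 / 7.231 = 3430 N.

T_min ≈ 3430 N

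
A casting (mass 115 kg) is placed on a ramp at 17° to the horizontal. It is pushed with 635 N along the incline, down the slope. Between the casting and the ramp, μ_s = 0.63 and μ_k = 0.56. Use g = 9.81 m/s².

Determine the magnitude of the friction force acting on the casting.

The normal reaction is N = m g cos θ = 1079 N.
Parallel to the incline, ΣF = 0 gives f = m g sin θ + P = 329.8 + 635 = 964.8 N (up-slope positive).
Maximum static friction available: μ_s N = 0.63 × 1079 = 679.7 N.
Since |964.8| > 679.7 N, static friction cannot hold it; the casting slides down the incline and kinetic friction applies: f = μ_k N = 0.56 × 1079 = 604 N.

f ≈ 604 N (up the incline)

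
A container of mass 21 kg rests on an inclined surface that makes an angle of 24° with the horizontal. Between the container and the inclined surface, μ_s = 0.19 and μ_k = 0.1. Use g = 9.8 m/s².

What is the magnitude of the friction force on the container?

The normal reaction is N = m g cos θ = 188 N.
Along the slope the weight component is m g sin θ = 83.71 N; friction must supply exactly this, acting up-slope.
The static-friction ceiling is μ_s N = 0.19 × 188 = 35.72 N.
|83.71| exceeds 35.72 N, so the container slips down-slope; friction is kinetic, f = μ_k N = 0.1×188 = 18.8 N.

f ≈ 18.8 N (up the incline)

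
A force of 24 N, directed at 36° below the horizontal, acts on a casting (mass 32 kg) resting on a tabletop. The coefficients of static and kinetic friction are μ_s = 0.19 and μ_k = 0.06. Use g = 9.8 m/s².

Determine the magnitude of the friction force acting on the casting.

f ≈ 19.4 N

N = m g + P sin α = 313.6 + 24×sin 36° = 327.7 N.
For equilibrium, f = P cos α = 24×cos 36° = 19.42 N.
The static-friction limit is μ_s N = 62.26 N.
Since 19.42 N does not exceed the limit, the casting stays at rest and f = 19.4 N.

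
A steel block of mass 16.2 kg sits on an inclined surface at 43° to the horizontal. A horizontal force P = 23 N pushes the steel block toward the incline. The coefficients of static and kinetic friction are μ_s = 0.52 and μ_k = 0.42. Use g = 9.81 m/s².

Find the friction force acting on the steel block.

Normal direction: N = m g cos θ + P sin θ = 131.9 N.
Parallel to the incline: P cos θ − m g sin θ = 16.82 − 108.4 = -91.56 N; the friction needed to balance this is 91.56 N acting up the slope.
The limit of static friction is μ_s N = 68.6 N.
The required 91.56 N exceeds the static limit, so the steel block slides down-slope and f = μ_k N = 0.42×131.9 = 55.4 N.

f ≈ 55.4 N (up the incline)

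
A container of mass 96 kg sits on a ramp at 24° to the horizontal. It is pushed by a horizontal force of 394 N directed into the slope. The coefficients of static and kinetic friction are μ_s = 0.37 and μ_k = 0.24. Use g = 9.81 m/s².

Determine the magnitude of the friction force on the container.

The horizontal push has a component P sin θ into the surface, so N = m g cos θ + P sin θ = 860.3 + 160.3 = 1021 N.
Parallel to the incline: P cos θ − m g sin θ = 359.9 − 383 = -23.11 N; the friction needed to balance this is 23.11 N acting up the slope.
The limit of static friction is μ_s N = 377.6 N.
|f_req| = 23.11 ≤ 377.6 N → the container is in equilibrium; friction equals the required value.

f ≈ 23.1 N (up the incline)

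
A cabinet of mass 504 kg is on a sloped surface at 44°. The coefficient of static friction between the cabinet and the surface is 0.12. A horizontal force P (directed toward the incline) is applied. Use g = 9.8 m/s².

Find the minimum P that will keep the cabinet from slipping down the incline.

The cabinet tends to slide down (tan θ > μ_s), so at the point of impending slip friction acts up-slope at its limit: f = μ_s N.
Perpendicular to the incline: N = m g cos θ + P sin θ.
Along the incline: P cos θ + μ_s N = m g sin θ, i.e. P cos θ + μ_s (m g cos θ + P sin θ) = m g sin θ.
Solving, P (cos θ + μ_s sin θ) = m g (sin θ − μ_s cos θ), so P = 4940×0.6083/0.8027 = 3740 N.

P_min ≈ 3740 N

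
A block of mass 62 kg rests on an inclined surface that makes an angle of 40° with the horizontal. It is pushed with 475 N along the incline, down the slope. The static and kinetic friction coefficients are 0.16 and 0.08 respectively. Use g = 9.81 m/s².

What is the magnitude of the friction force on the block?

The normal reaction is N = m g cos θ = 465.9 N.
Parallel to the incline, ΣF = 0 gives f = m g sin θ + P = 391 + 475 = 866 N (up-slope positive).
The static-friction ceiling is μ_s N = 0.16 × 465.9 = 74.55 N.
Since |866| > 74.55 N, static friction cannot hold it; the block slides down the incline and kinetic friction applies: f = μ_k N = 0.08 × 465.9 = 37.3 N.

f ≈ 37.3 N (up the incline)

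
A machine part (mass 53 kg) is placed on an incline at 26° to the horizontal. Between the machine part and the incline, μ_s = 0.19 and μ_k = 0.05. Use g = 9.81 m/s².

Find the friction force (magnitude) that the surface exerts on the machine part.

Perpendicular to the surface, N = m g cos θ = 53·9.81·cos 26° = 467.3 N.
Along the slope the weight component is m g sin θ = 227.9 N; friction must supply exactly this, acting up-slope.
The static-friction ceiling is μ_s N = 0.19 × 467.3 = 88.79 N.
|227.9| exceeds 88.79 N, so the machine part slips down-slope; friction is kinetic, f = μ_k N = 0.05×467.3 = 23.4 N.

f ≈ 23.4 N (up the incline)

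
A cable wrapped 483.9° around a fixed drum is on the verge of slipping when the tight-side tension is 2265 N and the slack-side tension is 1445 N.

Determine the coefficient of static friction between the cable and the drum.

μ ≈ 0.0532

T₂/T₁ = e^{μβ} → μ = ln(T₂/T₁)/β.
β = 483.9° = 8.446 rad.
μ = ln(2265/1445)/8.446 = ln(1.567)/8.446 = 0.0532.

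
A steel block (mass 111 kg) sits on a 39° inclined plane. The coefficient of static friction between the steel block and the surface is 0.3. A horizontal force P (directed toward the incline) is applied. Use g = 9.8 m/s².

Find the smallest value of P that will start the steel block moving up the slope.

P ≈ 1590 N

At impending motion up the slope, friction acts down-slope at its limit: f = μ_s N.
Perpendicular to the incline: N = m g cos θ + P sin θ.
Along the incline: P cos θ = m g sin θ + μ_s N = m g sin θ + μ_s (m g cos θ + P sin θ).
Solving, P (cos θ − μ_s sin θ) = m g (sin θ + μ_s cos θ), so P = 111×9.8×(sin 39° + 0.3 cos 39°)/(cos 39° − 0.3 sin 39°) = 1090×0.8625/0.5883 = 1590 N.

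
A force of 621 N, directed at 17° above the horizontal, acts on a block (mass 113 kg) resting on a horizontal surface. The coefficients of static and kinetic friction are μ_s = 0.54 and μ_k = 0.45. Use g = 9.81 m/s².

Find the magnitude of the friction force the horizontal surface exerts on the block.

Vertical equilibrium gives N = m g − P sin α = 927 N.
The horizontal driving force is P cos α = 593.9 N, so equilibrium needs friction f = 593.9 N.
The static-friction limit is μ_s N = 500.6 N.
593.9 > 500.6 N → the block slides; f = μ_k N = 0.45×927 = 417 N.

f ≈ 417 N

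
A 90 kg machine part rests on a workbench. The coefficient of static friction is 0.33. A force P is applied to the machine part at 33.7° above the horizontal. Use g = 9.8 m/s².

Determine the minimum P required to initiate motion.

N = m g − P sin α (the pull lifts the machine part).
At impending slip, P cos α = μ_s N = μ_s (m g − P sin α).
Solving: P (cos α + μ_s sin α) = μ_s m g → P = 0.33×882/(cos 33.7° + 0.33 sin 33.7°) = 291/1.015 = 287 N.

P ≈ 287 N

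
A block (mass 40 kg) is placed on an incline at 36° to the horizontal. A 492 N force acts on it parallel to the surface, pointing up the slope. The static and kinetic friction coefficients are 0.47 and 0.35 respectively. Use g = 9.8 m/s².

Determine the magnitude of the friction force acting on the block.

Normal force: N = m g cos θ = 40 × 9.8 × cos 36° = 317.1 N.
Parallel to the incline, ΣF = 0 gives f = m g sin θ − P = 230.4 − 492 = -261.6 N (up-slope positive).
The static-friction ceiling is μ_s N = 0.47 × 317.1 = 149.1 N.
|-261.6| exceeds 149.1 N, so the block slips up-slope; friction is kinetic, f = μ_k N = 0.35×317.1 = 111 N.

f ≈ 111 N (down the incline)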